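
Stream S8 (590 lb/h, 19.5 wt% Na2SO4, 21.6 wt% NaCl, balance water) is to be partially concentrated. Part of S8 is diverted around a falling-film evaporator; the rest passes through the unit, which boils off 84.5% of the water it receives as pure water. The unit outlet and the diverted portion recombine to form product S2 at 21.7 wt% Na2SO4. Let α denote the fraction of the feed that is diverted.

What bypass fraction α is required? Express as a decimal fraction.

All 590×0.195 = 115.05 lb/h of Na2SO4 reaches S2, so S2 = 115.05/0.217 = 530.18 lb/h and vapour = 59.816 lb/h.
The evaporator receives (1−α)·590 of feed at 0.589 water and removes 0.845 of that water:
0.845×0.589×(1−α)×590 = 59.816
(1−α) = 59.816/293.65 = 0.2037;  α = 0.7963.

0.796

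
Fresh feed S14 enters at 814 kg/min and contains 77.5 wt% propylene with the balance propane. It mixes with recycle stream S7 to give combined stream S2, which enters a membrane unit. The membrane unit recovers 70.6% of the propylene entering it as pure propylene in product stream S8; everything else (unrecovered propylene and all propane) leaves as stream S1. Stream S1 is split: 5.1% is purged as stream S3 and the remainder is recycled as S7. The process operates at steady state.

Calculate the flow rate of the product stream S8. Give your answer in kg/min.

propylene in S2: m_A = 814×0.775 + (1−0.051)·(1−0.706)·m_A, so m_A = 630.85/0.7210 = 874.97 kg/min.
Product S8 = 0.706×874.97 = 617.73 kg/min.

617.7 kg/min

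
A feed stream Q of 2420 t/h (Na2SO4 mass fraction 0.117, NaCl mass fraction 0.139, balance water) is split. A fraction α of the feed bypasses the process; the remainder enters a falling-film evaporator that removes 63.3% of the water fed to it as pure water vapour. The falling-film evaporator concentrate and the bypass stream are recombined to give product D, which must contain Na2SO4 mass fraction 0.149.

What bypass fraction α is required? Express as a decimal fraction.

0.544

All 2420×0.117 = 283.14 t/h of Na2SO4 reaches D, so D = 283.14/0.149 = 1900.3 t/h and vapour = 519.73 t/h.
The evaporator receives (1−α)·2420 of feed at 0.744 water and removes 0.633 of that water:
0.633×0.744×(1−α)×2420 = 519.73
(1−α) = 519.73/1139.7 = 0.4560;  α = 0.5440.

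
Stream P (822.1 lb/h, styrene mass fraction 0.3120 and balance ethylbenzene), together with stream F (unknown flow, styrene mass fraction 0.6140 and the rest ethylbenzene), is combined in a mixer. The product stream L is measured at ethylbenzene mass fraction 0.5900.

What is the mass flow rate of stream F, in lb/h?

Let F be the unknown flow. Total out = 822.1 + F.
ethylbenzene balance: 565.6 + 0.386·F = 0.590·(822.1 + F)
(0.386 − 0.590)·F = 0.590×822.1 − 565.6 = -80.566
F = -80.566 / -0.204 = 394.93 lb/h

394.9 lb/h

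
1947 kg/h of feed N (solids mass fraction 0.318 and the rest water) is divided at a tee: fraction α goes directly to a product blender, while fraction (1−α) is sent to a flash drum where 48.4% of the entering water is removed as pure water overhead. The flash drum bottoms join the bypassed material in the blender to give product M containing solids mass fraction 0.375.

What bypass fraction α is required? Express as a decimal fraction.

0.540

All 1947×0.318 = 619.15 kg/h of solids reaches M, so M = 619.15/0.375 = 1651.1 kg/h and vapour = 295.94 kg/h.
The evaporator receives (1−α)·1947 of feed at 0.682 water and removes 0.484 of that water:
0.484×0.682×(1−α)×1947 = 295.94
(1−α) = 295.94/642.68 = 0.4605;  α = 0.5395.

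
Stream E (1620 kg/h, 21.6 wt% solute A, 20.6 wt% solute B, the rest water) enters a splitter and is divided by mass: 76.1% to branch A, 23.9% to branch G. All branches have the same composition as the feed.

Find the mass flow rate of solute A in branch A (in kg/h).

266.3 kg/h

Branch A total = 0.761×1620 = 1232.8 kg/h.
solute A in A = 0.216×1232.8 = 266.29 kg/h.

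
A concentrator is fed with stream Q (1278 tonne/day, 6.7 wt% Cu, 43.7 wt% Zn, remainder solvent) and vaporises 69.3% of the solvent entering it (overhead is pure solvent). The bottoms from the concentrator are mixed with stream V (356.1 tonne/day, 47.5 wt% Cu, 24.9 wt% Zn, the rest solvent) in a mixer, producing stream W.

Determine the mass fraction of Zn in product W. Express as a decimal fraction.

Vapour removed = 0.693×0.496×1278 = 439.28 tonne/day; concentrate = 838.72 tonne/day.
Zn reaching the mixer = 558.49 (from concentrate) + 356.1×0.249 = 647.15 tonne/day.
Product flow = 838.72 + 356.1 = 1194.8 tonne/day; Zn fraction = 0.5416.

0.5416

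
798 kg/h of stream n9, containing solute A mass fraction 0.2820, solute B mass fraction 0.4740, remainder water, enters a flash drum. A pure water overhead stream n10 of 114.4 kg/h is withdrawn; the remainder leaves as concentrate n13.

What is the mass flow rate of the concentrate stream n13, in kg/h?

683.6 kg/h

Concentrate = 798 − 114.4 = 683.6 kg/h.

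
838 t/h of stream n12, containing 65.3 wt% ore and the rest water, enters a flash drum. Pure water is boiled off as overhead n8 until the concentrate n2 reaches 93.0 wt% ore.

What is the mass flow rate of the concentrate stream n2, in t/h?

588.4 t/h

ore is conserved: 838×0.653 = 547.21 t/h all reports to the concentrate.
Concentrate = 547.21/(target fraction) = 588.4 t/h.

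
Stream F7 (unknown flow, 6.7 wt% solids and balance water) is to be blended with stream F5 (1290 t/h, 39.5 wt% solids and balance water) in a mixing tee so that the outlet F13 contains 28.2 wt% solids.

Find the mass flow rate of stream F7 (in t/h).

Let F7 be the unknown flow. Total out = 1290 + F7.
solids balance: 509.55 + 0.067·F7 = 0.282·(1290 + F7)
(0.067 − 0.282)·F7 = 0.282×1290 − 509.55 = -145.77
F7 = -145.77 / -0.215 = 678 t/h

678 t/h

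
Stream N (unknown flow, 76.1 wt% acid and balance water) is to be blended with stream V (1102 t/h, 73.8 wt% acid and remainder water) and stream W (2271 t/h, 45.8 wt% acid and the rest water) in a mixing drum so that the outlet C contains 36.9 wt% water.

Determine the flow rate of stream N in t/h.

Let N be the unknown flow. Total out = 3373 + N.
water balance: 1519.6 + 0.239·N = 0.369·(3373 + N)
(0.239 − 0.369)·N = 0.369×3373 − 1519.6 = -274.97
N = -274.97 / -0.130 = 2115.1 t/h

2115 t/h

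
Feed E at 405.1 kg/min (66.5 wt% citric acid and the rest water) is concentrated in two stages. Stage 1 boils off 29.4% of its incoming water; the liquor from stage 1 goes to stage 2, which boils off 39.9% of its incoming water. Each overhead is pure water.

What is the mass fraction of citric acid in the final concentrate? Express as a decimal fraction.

water in feed = 405.1×0.335 = 135.71 kg/min.
After stage 1: water left = (1−0.294)×135.71 = 95.81; stream total = 365.2 kg/min.
After stage 2: water left = (1−0.399)×95.81 = 57.582; final concentrate = 326.97 kg/min.
citric acid fraction = 269.39/326.97 = 0.824.

0.824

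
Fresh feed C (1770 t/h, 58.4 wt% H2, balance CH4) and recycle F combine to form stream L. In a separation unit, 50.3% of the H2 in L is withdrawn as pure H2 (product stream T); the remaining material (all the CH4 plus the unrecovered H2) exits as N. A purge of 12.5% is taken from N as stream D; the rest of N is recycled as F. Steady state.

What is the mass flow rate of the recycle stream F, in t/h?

5950 t/h

CH4 enters only via C and leaves only via the purge: 1770×0.416 = 0.125×(CH4 in N), and the separation unit passes all CH4, so CH4 in L = CH4 in N = 5890.6 t/h.
H2 in L: m_A = 1770×0.584 + (1−0.125)·(1−0.503)·m_A, so m_A = 1033.7/0.5651 = 1829.1 t/h.
N = (1−0.503)×1829.1 + 5890.6 = 6799.6 t/h.
Recycle F = (1−0.125)×6799.6 = 5949.7 t/h.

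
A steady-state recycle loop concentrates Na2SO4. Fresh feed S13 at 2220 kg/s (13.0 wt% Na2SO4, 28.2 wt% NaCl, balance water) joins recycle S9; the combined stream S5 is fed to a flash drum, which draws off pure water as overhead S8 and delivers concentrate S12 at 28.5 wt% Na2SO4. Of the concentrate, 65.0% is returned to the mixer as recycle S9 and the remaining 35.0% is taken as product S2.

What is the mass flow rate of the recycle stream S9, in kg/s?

Overall Na2SO4 balance (none leaves overhead): Na2SO4 in fresh feed = Na2SO4 in product, i.e. 2220×0.130 = (1−0.650)·S12·0.285.
S12 = 288.6/(0.285×0.350) = 2893.2 kg/s.
Recycle S9 = 0.650×2893.2 = 1880.6 kg/s.

1881 kg/s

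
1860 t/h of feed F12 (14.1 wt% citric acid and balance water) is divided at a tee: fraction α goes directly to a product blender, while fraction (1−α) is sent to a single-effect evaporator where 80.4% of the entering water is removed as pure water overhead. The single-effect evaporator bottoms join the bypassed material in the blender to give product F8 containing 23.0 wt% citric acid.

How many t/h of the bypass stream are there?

817.9 t/h

All 1860×0.141 = 262.26 t/h of citric acid reaches F8, so F8 = 262.26/0.230 = 1140.3 t/h and vapour = 719.74 t/h.
The evaporator receives (1−α)·1860 of feed at 0.859 water and removes 0.804 of that water:
0.804×0.859×(1−α)×1860 = 719.74
(1−α) = 719.74/1284.6 = 0.5603;  α = 0.4397.
Bypass flow = 0.4397×1860 = 817.86 t/h.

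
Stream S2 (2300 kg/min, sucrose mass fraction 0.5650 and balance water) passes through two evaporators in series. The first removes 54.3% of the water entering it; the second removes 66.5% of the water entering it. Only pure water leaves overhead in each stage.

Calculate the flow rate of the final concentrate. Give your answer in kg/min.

water in feed = 2300×0.435 = 1000.5 kg/min.
After stage 1: water left = (1−0.543)×1000.5 = 457.23; stream total = 1756.7 kg/min.
After stage 2: water left = (1−0.665)×457.23 = 153.17; final concentrate = 1452.7 kg/min.

1453 kg/min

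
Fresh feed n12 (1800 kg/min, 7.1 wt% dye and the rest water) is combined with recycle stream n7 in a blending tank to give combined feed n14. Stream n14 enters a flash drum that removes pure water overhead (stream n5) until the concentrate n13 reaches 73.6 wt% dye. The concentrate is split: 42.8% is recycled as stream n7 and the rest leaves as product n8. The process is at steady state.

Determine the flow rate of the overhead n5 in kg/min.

Overall dye balance (none leaves overhead): dye in fresh feed = dye in product, i.e. 1800×0.071 = (1−0.428)·n13·0.736.
n13 = 127.8/(0.736×0.572) = 303.57 kg/min.
Recycle n7 = 0.428×303.57 = 129.93 kg/min.
Combined feed n14 = 1800 + 129.93 = 1929.9 kg/min.
Overhead n5 = n14 − n13 = 1929.9 − 303.57 = 1626.4 kg/min.

1626 kg/min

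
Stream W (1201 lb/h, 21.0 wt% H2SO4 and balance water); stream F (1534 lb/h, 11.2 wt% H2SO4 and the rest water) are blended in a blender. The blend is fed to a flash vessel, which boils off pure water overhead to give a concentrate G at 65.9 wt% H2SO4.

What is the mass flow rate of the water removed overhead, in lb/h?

2092 lb/h

H2SO4 entering = 1201×0.210 + 1534×0.112 = 424.02 lb/h.
All H2SO4 reports to G, so G = 424.02/0.659 = 643.43 lb/h.
Total feed = 2735 lb/h; overhead = 2735 − 643.43 = 2091.6 lb/h.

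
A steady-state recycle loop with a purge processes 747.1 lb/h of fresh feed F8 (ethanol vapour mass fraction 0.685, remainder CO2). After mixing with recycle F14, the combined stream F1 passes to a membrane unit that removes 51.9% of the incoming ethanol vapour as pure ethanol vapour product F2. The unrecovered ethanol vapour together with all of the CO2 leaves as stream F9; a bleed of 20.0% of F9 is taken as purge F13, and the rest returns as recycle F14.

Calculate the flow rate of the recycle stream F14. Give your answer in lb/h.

1261 lb/h

CO2 enters only via F8 and leaves only via the purge: 747.1×0.315 = 0.200×(CO2 in F9), and the membrane unit passes all CO2, so CO2 in F1 = CO2 in F9 = 1176.7 lb/h.
ethanol vapour in F1: m_A = 747.1×0.685 + (1−0.200)·(1−0.519)·m_A, so m_A = 511.76/0.6152 = 831.87 lb/h.
F9 = (1−0.519)×831.87 + 1176.7 = 1576.8 lb/h.
Recycle F14 = (1−0.200)×1576.8 = 1261.4 lb/h.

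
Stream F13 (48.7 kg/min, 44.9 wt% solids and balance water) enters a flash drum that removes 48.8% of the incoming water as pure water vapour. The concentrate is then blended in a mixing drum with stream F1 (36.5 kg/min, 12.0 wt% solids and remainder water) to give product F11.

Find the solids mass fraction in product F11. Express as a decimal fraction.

0.364

Vapour removed = 0.488×0.551×48.7 = 13.095 kg/min; concentrate = 35.605 kg/min.
solids reaching the mixer = 21.866 (from concentrate) + 36.5×0.120 = 26.246 kg/min.
Product flow = 35.605 + 36.5 = 72.105 kg/min; solids fraction = 0.364.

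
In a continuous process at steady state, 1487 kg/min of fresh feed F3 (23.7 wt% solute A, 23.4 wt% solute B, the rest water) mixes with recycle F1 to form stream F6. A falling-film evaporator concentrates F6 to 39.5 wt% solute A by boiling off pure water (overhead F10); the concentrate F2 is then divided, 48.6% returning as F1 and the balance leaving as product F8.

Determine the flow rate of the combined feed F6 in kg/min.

2331 kg/min

Overall solute A balance (none leaves overhead): solute A in fresh feed = solute A in product, i.e. 1487×0.237 = (1−0.486)·F2·0.395.
F2 = 352.42/(0.395×0.514) = 1735.8 kg/min.
Recycle F1 = 0.486×1735.8 = 843.6 kg/min.
Combined feed F6 = 1487 + 843.6 = 2330.6 kg/min.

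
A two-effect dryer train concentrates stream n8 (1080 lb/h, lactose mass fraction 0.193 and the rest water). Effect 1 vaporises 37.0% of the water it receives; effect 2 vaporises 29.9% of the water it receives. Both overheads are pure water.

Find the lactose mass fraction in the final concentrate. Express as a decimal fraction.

0.351

water in feed = 1080×0.807 = 871.56 lb/h.
After stage 1: water left = (1−0.370)×871.56 = 549.08; stream total = 757.52 lb/h.
After stage 2: water left = (1−0.299)×549.08 = 384.91; final concentrate = 593.35 lb/h.
lactose fraction = 208.44/593.35 = 0.351.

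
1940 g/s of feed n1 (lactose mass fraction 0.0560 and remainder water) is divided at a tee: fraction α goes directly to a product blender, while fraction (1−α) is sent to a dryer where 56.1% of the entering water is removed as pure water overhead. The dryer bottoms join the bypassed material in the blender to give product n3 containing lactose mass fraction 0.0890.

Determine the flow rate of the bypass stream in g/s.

All 1940×0.056 = 108.64 g/s of lactose reaches n3, so n3 = 108.64/0.089 = 1220.7 g/s and vapour = 719.33 g/s.
The evaporator receives (1−α)·1940 of feed at 0.944 water and removes 0.561 of that water:
0.561×0.944×(1−α)×1940 = 719.33
(1−α) = 719.33/1027.4 = 0.7001;  α = 0.2999.
Bypass flow = 0.2999×1940 = 581.72 g/s.

581.7 g/s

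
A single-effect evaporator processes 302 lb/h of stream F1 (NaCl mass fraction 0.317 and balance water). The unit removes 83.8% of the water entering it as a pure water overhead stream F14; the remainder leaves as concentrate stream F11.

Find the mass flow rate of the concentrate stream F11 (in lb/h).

water entering = 302×0.683 = 206.27 lb/h; overhead removed = 0.838×206.27 = 172.85 lb/h.
Concentrate = 302 − 172.85 = 129.15 lb/h.

129.1 lb/h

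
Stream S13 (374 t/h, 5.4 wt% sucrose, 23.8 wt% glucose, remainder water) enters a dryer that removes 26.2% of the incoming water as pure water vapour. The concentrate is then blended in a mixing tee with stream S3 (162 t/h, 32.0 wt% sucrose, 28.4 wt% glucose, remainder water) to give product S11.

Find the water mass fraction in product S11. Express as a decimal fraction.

Vapour removed = 0.262×0.708×374 = 69.376 t/h; concentrate = 304.62 t/h.
water reaching the mixer = 195.42 (from concentrate) + 162×0.396 = 259.57 t/h.
Product flow = 304.62 + 162 = 466.62 t/h; water fraction = 0.556.

0.556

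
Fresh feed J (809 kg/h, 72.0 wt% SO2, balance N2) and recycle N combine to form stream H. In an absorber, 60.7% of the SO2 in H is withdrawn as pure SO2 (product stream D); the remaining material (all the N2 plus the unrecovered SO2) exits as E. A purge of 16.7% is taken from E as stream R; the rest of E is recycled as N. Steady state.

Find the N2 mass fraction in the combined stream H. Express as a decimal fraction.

0.610

N2 enters only via J and leaves only via the purge: 809×0.280 = 0.167×(N2 in E), and the absorber passes all N2, so N2 in H = N2 in E = 1356.4 kg/h.
SO2 in H: m_A = 809×0.720 + (1−0.167)·(1−0.607)·m_A, so m_A = 582.48/0.6726 = 865.97 kg/h.
H = 865.97 + 1356.4 = 2222.4 kg/h.
N2 fraction in H = 1356.4/2222.4 = 0.610.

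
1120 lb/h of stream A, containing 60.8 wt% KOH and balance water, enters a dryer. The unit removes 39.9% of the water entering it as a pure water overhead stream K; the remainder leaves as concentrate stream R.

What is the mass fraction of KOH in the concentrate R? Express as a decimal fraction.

0.7207

KOH is not removed: 1120×0.608 = 680.96 lb/h of KOH enters R.
water entering = 1120×0.392 = 439.04 lb/h; overhead removed = 0.399×439.04 = 175.18 lb/h.
Concentrate = 1120 − 175.18 = 944.82 lb/h.
Mass fraction = 680.96/944.82 = 0.7207.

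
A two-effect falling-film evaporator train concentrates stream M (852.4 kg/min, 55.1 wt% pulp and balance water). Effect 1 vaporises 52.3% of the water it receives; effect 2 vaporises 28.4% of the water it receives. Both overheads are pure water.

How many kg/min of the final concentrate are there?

600.4 kg/min

water in feed = 852.4×0.449 = 382.73 kg/min.
After stage 1: water left = (1−0.523)×382.73 = 182.56; stream total = 652.23 kg/min.
After stage 2: water left = (1−0.284)×182.56 = 130.71; final concentrate = 600.39 kg/min.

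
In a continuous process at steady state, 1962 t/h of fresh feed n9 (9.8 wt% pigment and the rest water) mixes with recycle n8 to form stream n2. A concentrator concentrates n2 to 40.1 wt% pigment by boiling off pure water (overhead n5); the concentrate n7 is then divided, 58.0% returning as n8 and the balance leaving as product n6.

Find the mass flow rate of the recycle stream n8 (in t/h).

Overall pigment balance (none leaves overhead): pigment in fresh feed = pigment in product, i.e. 1962×0.098 = (1−0.580)·n7·0.401.
n7 = 192.28/(0.401×0.420) = 1141.6 t/h.
Recycle n8 = 0.580×1141.6 = 662.15 t/h.

662.2 t/h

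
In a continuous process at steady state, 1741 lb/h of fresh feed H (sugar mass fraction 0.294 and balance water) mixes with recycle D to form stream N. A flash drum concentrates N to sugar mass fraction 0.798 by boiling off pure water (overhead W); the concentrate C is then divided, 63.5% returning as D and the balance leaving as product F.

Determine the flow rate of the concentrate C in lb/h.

1757 lb/h

Overall sugar balance (none leaves overhead): sugar in fresh feed = sugar in product, i.e. 1741×0.294 = (1−0.635)·C·0.798.
C = 511.85/(0.798×0.365) = 1757.3 lb/h.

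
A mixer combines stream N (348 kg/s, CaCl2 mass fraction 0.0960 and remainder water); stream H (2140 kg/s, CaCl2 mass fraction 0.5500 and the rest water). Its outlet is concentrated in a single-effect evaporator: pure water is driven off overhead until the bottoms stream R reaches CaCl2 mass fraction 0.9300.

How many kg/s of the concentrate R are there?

1302 kg/s

CaCl2 entering = 348×0.096 + 2140×0.550 = 1210.4 kg/s.
All CaCl2 reports to R, so R = 1210.4/0.930 = 1301.5 kg/s.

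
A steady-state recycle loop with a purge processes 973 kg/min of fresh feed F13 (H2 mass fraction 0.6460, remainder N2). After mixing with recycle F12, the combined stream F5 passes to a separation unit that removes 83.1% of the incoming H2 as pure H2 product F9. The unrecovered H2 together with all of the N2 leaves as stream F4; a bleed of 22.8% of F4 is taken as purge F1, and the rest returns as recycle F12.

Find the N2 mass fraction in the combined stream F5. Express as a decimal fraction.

0.6764

N2 enters only via F13 and leaves only via the purge: 973×0.354 = 0.228×(N2 in F4), and the separation unit passes all N2, so N2 in F5 = N2 in F4 = 1510.7 kg/min.
H2 in F5: m_A = 973×0.646 + (1−0.228)·(1−0.831)·m_A, so m_A = 628.56/0.8695 = 722.87 kg/min.
F5 = 722.87 + 1510.7 = 2233.6 kg/min.
N2 fraction in F5 = 1510.7/2233.6 = 0.6764.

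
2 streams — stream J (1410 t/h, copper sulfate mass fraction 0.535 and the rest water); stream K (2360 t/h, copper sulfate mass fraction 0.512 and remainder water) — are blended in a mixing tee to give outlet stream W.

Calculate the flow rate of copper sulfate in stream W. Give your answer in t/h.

copper sulfate out = copper sulfate in = 1410×0.535 + 2360×0.512 = 1962.7 t/h.

1963 t/h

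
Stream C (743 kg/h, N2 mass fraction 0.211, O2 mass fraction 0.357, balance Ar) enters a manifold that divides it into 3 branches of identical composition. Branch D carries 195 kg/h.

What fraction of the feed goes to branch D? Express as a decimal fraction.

0.262

Fraction to D = 195/743 = 0.2624.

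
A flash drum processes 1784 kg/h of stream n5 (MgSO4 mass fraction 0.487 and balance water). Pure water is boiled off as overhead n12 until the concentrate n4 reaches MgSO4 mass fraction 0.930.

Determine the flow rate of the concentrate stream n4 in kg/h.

934.2 kg/h

MgSO4 is conserved: 1784×0.487 = 868.81 kg/h all reports to the concentrate.
Concentrate = 868.81/(target fraction) = 934.2 kg/h.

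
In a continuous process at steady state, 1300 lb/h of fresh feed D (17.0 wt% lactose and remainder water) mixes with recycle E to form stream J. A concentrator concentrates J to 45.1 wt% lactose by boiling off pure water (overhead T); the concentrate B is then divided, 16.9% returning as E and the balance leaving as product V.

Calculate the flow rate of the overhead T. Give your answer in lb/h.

Overall lactose balance (none leaves overhead): lactose in fresh feed = lactose in product, i.e. 1300×0.170 = (1−0.169)·B·0.451.
B = 221/(0.451×0.831) = 589.68 lb/h.
Recycle E = 0.169×589.68 = 99.656 lb/h.
Combined feed J = 1300 + 99.656 = 1399.7 lb/h.
Overhead T = J − B = 1399.7 − 589.68 = 809.98 lb/h.

810 lb/h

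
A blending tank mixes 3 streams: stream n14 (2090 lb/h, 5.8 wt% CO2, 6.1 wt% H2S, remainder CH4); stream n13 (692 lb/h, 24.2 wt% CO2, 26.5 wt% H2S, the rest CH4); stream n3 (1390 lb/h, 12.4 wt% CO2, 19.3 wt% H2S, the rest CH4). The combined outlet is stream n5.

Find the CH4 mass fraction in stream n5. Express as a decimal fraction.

Total flow out = 2090 + 692 + 1390 = 4172 lb/h.
CH4 in = 2090×0.881 + 692×0.493 + 1390×0.683 = 3131.8 lb/h.
CH4 mass fraction in n5 = 3131.8/4172 = 0.7507.

0.7507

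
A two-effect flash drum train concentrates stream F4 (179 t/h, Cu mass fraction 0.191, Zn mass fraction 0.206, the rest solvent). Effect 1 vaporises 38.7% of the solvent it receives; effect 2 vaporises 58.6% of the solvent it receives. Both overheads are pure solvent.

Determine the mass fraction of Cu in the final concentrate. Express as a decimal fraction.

0.347

solvent in feed = 179×0.603 = 107.94 t/h.
After stage 1: solvent left = (1−0.387)×107.94 = 66.165; stream total = 137.23 t/h.
After stage 2: solvent left = (1−0.586)×66.165 = 27.392; final concentrate = 98.455 t/h.
Cu fraction = 34.189/98.455 = 0.347.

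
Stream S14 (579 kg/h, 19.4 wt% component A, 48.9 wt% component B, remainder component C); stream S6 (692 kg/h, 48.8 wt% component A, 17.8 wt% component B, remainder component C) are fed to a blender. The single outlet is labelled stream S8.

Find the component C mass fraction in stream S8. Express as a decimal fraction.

Total flow out = 579 + 692 = 1271 kg/h.
component C in = 579×0.317 + 692×0.334 = 414.67 kg/h.
component C mass fraction in S8 = 414.67/1271 = 0.3263.

0.3263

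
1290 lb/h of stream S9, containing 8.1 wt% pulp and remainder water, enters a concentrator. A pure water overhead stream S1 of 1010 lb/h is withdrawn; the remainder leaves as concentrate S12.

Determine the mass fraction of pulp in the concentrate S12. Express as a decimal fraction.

pulp is not removed: 1290×0.081 = 104.49 lb/h of pulp enters S12.
Concentrate = 1290 − 1010 = 280 lb/h.
Mass fraction = 104.49/280 = 0.373.

0.373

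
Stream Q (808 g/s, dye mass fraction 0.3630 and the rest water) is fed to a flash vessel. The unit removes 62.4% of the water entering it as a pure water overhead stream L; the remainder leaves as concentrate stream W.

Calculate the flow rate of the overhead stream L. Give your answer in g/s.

water entering = 808×0.637 = 514.7 g/s; overhead removed = 0.624×514.7 = 321.17 g/s.

321.2 g/s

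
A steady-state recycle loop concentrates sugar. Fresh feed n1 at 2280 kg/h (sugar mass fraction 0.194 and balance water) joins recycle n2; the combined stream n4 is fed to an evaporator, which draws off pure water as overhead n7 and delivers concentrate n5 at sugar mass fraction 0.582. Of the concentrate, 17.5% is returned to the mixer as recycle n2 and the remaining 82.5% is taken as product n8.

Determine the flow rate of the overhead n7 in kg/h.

Overall sugar balance (none leaves overhead): sugar in fresh feed = sugar in product, i.e. 2280×0.194 = (1−0.175)·n5·0.582.
n5 = 442.32/(0.582×0.825) = 921.21 kg/h.
Recycle n2 = 0.175×921.21 = 161.21 kg/h.
Combined feed n4 = 2280 + 161.21 = 2441.2 kg/h.
Overhead n7 = n4 − n5 = 2441.2 − 921.21 = 1520 kg/h.

1520 kg/h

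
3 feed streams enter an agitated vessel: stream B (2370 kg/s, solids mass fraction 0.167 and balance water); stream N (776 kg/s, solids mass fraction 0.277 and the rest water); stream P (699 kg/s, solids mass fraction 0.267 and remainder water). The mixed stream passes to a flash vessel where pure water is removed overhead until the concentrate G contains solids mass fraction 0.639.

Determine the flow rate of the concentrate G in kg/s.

1248 kg/s

solids entering = 2370×0.167 + 776×0.277 + 699×0.267 = 797.38 kg/s.
All solids reports to G, so G = 797.38/0.639 = 1247.8 kg/s.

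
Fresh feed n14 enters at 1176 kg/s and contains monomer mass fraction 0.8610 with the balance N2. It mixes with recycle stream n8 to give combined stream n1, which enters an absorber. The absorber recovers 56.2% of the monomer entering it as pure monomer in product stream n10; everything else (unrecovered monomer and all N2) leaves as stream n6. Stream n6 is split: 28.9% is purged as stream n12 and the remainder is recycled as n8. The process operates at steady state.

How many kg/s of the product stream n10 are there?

826.4 kg/s

monomer in n1: m_A = 1176×0.861 + (1−0.289)·(1−0.562)·m_A, so m_A = 1012.5/0.6886 = 1470.5 kg/s.
Product n10 = 0.562×1470.5 = 826.4 kg/s.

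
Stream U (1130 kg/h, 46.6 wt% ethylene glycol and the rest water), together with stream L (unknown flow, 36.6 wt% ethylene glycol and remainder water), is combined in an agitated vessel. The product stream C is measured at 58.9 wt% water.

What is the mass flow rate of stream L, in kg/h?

Let L be the unknown flow. Total out = 1130 + L.
water balance: 603.42 + 0.634·L = 0.589·(1130 + L)
(0.634 − 0.589)·L = 0.589×1130 − 603.42 = 62.15
L = 62.15 / 0.045 = 1381.1 kg/h

1381 kg/h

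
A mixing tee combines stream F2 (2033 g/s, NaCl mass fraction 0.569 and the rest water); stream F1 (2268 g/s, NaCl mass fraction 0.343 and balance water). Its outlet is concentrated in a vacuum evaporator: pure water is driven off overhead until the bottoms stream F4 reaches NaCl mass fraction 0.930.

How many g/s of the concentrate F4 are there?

NaCl entering = 2033×0.569 + 2268×0.343 = 1934.7 g/s.
All NaCl reports to F4, so F4 = 1934.7/0.930 = 2080.3 g/s.

2080 g/s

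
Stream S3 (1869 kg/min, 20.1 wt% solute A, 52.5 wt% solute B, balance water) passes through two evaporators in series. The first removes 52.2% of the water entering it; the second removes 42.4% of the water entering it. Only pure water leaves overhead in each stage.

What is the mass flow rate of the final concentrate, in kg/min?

water in feed = 1869×0.274 = 512.11 kg/min.
After stage 1: water left = (1−0.522)×512.11 = 244.79; stream total = 1601.7 kg/min.
After stage 2: water left = (1−0.424)×244.79 = 141; final concentrate = 1497.9 kg/min.

1498 kg/min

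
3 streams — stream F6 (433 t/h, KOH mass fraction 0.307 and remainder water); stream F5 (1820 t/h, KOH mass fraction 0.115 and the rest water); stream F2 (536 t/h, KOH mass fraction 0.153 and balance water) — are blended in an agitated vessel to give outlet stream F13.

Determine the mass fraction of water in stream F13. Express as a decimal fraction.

Total flow out = 433 + 1820 + 536 = 2789 t/h.
water in = 433×0.693 + 1820×0.885 + 536×0.847 = 2364.8 t/h.
water mass fraction in F13 = 2364.8/2789 = 0.848.

0.848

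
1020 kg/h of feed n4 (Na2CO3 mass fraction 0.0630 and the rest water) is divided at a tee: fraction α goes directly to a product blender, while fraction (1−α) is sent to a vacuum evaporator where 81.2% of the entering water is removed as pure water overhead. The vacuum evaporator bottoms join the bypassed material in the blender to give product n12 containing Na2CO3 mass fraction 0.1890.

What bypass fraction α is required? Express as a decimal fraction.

All 1020×0.063 = 64.26 kg/h of Na2CO3 reaches n12, so n12 = 64.26/0.189 = 340 kg/h and vapour = 680 kg/h.
The evaporator receives (1−α)·1020 of feed at 0.937 water and removes 0.812 of that water:
0.812×0.937×(1−α)×1020 = 680
(1−α) = 680/776.06 = 0.8762;  α = 0.1238.

0.124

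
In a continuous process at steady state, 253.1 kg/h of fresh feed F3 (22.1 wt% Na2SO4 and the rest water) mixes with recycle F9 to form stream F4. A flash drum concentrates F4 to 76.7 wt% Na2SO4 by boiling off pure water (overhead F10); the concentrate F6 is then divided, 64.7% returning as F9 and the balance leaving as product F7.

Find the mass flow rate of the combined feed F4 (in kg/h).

386.8 kg/h

Overall Na2SO4 balance (none leaves overhead): Na2SO4 in fresh feed = Na2SO4 in product, i.e. 253.1×0.221 = (1−0.647)·F6·0.767.
F6 = 55.935/(0.767×0.353) = 206.59 kg/h.
Recycle F9 = 0.647×206.59 = 133.67 kg/h.
Combined feed F4 = 253.1 + 133.67 = 386.77 kg/h.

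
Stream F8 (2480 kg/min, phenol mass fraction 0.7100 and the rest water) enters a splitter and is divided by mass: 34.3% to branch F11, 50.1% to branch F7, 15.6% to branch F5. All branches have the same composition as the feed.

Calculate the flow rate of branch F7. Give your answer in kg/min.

1242 kg/min

Branch F7 flow = 0.501×2480 = 1242.5 kg/min.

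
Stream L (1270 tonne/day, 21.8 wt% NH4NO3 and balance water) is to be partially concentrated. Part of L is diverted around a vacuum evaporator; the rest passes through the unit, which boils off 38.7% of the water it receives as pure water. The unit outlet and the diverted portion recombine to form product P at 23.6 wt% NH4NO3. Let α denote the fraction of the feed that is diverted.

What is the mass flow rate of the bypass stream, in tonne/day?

949.9 tonne/day

All 1270×0.218 = 276.86 tonne/day of NH4NO3 reaches P, so P = 276.86/0.236 = 1173.1 tonne/day and vapour = 96.864 tonne/day.
The evaporator receives (1−α)·1270 of feed at 0.782 water and removes 0.387 of that water:
0.387×0.782×(1−α)×1270 = 96.864
(1−α) = 96.864/384.35 = 0.2520;  α = 0.7480.
Bypass flow = 0.7480×1270 = 949.93 tonne/day.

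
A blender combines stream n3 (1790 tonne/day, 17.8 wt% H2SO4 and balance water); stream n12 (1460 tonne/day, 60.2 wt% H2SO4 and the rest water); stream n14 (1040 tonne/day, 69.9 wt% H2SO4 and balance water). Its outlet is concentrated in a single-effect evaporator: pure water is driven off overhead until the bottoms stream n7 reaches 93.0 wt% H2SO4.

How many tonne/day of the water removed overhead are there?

2221 tonne/day

H2SO4 entering = 1790×0.178 + 1460×0.602 + 1040×0.699 = 1924.5 tonne/day.
All H2SO4 reports to n7, so n7 = 1924.5/0.930 = 2069.4 tonne/day.
Total feed = 4290 tonne/day; overhead = 4290 − 2069.4 = 2220.6 tonne/day.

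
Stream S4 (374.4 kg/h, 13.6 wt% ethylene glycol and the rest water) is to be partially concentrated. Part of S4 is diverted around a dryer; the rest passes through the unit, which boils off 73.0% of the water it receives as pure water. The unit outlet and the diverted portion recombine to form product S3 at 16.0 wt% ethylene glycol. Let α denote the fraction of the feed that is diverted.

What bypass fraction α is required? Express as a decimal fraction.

All 374.4×0.136 = 50.918 kg/h of ethylene glycol reaches S3, so S3 = 50.918/0.160 = 318.24 kg/h and vapour = 56.16 kg/h.
The evaporator receives (1−α)·374.4 of feed at 0.864 water and removes 0.730 of that water:
0.730×0.864×(1−α)×374.4 = 56.16
(1−α) = 56.16/236.14 = 0.2378;  α = 0.7622.

0.762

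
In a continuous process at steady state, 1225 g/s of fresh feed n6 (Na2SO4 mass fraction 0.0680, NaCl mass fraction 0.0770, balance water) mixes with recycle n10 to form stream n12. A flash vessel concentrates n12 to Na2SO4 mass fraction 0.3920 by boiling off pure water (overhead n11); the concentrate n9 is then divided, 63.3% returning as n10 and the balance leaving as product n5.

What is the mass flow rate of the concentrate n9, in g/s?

Overall Na2SO4 balance (none leaves overhead): Na2SO4 in fresh feed = Na2SO4 in product, i.e. 1225×0.068 = (1−0.633)·n9·0.392.
n9 = 83.3/(0.392×0.367) = 579.02 g/s.

579 g/s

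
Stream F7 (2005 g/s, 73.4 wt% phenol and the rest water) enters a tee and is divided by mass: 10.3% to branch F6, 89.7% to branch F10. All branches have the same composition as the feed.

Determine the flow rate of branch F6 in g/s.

Branch F6 flow = 0.103×2005 = 206.51 g/s.

206.5 g/s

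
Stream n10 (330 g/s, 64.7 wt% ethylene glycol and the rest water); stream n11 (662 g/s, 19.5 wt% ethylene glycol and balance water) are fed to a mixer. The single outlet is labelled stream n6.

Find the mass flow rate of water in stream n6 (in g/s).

water out = water in = 330×0.353 + 662×0.805 = 649.4 g/s.

649.4 g/s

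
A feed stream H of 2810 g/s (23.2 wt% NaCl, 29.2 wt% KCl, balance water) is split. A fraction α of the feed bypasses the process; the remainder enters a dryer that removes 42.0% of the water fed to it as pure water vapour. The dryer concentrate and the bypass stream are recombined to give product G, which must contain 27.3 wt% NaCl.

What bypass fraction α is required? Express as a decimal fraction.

All 2810×0.232 = 651.92 g/s of NaCl reaches G, so G = 651.92/0.273 = 2388 g/s and vapour = 422.01 g/s.
The evaporator receives (1−α)·2810 of feed at 0.476 water and removes 0.420 of that water:
0.420×0.476×(1−α)×2810 = 422.01
(1−α) = 422.01/561.78 = 0.7512;  α = 0.2488.

0.249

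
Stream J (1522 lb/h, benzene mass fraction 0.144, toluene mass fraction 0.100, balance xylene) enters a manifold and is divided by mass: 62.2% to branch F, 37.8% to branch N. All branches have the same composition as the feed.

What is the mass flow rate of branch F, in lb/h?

Branch F flow = 0.622×1522 = 946.68 lb/h.

946.7 lb/h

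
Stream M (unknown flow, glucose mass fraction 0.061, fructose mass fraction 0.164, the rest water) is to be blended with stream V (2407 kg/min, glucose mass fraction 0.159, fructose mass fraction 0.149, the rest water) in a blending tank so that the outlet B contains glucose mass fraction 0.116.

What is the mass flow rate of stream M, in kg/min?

1882 kg/min

Let M be the unknown flow. Total out = 2407 + M.
glucose balance: 382.71 + 0.061·M = 0.116·(2407 + M)
(0.061 − 0.116)·M = 0.116×2407 − 382.71 = -103.5
M = -103.5 / -0.055 = 1881.8 kg/min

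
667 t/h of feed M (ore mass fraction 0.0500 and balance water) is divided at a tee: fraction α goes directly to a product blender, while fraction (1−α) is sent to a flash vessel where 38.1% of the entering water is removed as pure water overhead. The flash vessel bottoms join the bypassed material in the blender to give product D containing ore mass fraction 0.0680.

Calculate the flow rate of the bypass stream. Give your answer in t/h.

179.2 t/h

All 667×0.050 = 33.35 t/h of ore reaches D, so D = 33.35/0.068 = 490.44 t/h and vapour = 176.56 t/h.
The evaporator receives (1−α)·667 of feed at 0.950 water and removes 0.381 of that water:
0.381×0.950×(1−α)×667 = 176.56
(1−α) = 176.56/241.42 = 0.7313;  α = 0.2687.
Bypass flow = 0.2687×667 = 179.2 t/h.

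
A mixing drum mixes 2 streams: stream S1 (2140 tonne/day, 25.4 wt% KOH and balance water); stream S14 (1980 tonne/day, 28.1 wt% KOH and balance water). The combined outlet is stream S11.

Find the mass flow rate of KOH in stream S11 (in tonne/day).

KOH out = KOH in = 2140×0.254 + 1980×0.281 = 1099.9 tonne/day.

1100 tonne/day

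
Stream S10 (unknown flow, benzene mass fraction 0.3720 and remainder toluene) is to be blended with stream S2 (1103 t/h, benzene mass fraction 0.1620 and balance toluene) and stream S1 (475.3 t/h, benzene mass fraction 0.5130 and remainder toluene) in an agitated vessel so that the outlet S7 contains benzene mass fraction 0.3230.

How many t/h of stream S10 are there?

1781 t/h

Let S10 be the unknown flow. Total out = 1578.3 + S10.
benzene balance: 422.51 + 0.372·S10 = 0.323·(1578.3 + S10)
(0.372 − 0.323)·S10 = 0.323×1578.3 − 422.51 = 87.276
S10 = 87.276 / 0.049 = 1781.1 t/h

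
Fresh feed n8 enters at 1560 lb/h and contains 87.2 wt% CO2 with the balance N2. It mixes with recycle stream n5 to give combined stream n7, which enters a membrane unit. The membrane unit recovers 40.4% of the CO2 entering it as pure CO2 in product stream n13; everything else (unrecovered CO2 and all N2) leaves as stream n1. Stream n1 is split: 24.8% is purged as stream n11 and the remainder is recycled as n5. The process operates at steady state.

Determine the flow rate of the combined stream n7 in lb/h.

N2 enters only via n8 and leaves only via the purge: 1560×0.128 = 0.248×(N2 in n1), and the membrane unit passes all N2, so N2 in n7 = N2 in n1 = 805.16 lb/h.
CO2 in n7: m_A = 1560×0.872 + (1−0.248)·(1−0.404)·m_A, so m_A = 1360.3/0.5518 = 2465.2 lb/h.
n7 = 2465.2 + 805.16 = 3270.4 lb/h.

3270 lb/h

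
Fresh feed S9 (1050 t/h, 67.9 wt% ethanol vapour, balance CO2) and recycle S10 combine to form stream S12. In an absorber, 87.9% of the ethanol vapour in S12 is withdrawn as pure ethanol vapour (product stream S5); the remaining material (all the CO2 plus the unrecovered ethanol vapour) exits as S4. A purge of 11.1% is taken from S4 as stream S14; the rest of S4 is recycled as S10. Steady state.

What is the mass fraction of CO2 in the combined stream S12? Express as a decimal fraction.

CO2 enters only via S9 and leaves only via the purge: 1050×0.321 = 0.111×(CO2 in S4), and the absorber passes all CO2, so CO2 in S12 = CO2 in S4 = 3036.5 t/h.
ethanol vapour in S12: m_A = 1050×0.679 + (1−0.111)·(1−0.879)·m_A, so m_A = 712.95/0.8924 = 798.89 t/h.
S12 = 798.89 + 3036.5 = 3835.4 t/h.
CO2 fraction in S12 = 3036.5/3835.4 = 0.792.

0.792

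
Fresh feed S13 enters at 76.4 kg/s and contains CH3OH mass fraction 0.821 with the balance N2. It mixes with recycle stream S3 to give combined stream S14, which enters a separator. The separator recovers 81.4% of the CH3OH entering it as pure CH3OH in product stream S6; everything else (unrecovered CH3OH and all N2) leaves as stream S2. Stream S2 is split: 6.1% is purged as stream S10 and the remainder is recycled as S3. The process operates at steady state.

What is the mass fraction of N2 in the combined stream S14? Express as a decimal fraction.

N2 enters only via S13 and leaves only via the purge: 76.4×0.179 = 0.061×(N2 in S2), and the separator passes all N2, so N2 in S14 = N2 in S2 = 224.19 kg/s.
CH3OH in S14: m_A = 76.4×0.821 + (1−0.061)·(1−0.814)·m_A, so m_A = 62.724/0.8253 = 75.998 kg/s.
S14 = 75.998 + 224.19 = 300.19 kg/s.
N2 fraction in S14 = 224.19/300.19 = 0.747.

0.747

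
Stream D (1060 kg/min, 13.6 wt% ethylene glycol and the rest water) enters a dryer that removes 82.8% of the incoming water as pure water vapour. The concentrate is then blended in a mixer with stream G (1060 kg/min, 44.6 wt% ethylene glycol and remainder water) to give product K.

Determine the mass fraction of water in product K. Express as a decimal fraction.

Vapour removed = 0.828×0.864×1060 = 758.32 kg/min; concentrate = 301.68 kg/min.
water reaching the mixer = 157.52 (from concentrate) + 1060×0.554 = 744.76 kg/min.
Product flow = 301.68 + 1060 = 1361.7 kg/min; water fraction = 0.5469.

0.5469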